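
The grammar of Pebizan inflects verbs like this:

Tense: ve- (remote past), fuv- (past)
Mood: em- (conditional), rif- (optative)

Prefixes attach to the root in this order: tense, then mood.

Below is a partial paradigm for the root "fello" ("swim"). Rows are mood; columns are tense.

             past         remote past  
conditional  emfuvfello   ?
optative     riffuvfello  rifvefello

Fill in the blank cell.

Attach tense remote past ve- → vefello.
Attach mood conditional em- → emvefello.

emvefello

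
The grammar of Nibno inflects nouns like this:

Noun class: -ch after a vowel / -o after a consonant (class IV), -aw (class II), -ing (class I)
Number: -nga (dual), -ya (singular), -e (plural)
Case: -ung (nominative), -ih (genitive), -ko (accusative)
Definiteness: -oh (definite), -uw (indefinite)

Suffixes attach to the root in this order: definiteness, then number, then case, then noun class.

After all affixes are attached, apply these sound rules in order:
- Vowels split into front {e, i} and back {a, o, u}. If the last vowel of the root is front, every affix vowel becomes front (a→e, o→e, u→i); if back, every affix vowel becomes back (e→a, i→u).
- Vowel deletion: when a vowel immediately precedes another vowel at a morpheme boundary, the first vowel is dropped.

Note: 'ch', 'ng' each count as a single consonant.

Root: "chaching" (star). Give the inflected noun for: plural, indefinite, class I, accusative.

Attach definiteness indefinite -uw → chachinguw.
Attach number plural -e → chachinguwe.
Attach case accusative -ko → chachinguweko.
Attach noun class class I -ing → chachinguwekoing.
Apply vowel harmony: chachinguwekoing → chachingiwekeing.
Apply vowel deletion: chachingiwekeing → chachingiweking.

chachingiweking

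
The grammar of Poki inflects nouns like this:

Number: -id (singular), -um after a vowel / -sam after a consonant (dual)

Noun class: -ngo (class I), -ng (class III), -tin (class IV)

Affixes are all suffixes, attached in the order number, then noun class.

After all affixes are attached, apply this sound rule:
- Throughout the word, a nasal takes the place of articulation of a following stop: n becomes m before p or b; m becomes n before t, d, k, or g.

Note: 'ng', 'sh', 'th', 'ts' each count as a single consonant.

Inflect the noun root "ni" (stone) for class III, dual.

niumng

Attach number dual -um (after vowel 'i') → nium.
Attach noun class class III -ng → niumng.
Nasal assimilation: no change.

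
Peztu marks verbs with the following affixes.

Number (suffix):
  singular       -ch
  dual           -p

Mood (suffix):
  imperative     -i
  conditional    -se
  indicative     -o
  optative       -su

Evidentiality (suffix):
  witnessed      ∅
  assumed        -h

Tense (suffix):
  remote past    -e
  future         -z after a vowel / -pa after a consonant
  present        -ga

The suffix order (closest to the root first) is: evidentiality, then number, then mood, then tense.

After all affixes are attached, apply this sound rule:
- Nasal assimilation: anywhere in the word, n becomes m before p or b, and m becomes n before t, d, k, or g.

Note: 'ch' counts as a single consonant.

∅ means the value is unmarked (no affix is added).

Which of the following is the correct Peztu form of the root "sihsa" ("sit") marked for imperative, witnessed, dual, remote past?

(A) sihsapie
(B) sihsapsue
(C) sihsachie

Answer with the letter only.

evidentiality = witnessed: zero marking, form stays sihsa.
Attach number dual -p → sihsap.
Attach mood imperative -i → sihsapi.
Attach tense remote past -e → sihsapie.
Nasal assimilation: no change.
So the correct form is sihsapie, option (A).
(C) sihsachie is wrong: it uses singular instead of dual for number.
(B) sihsapsue is wrong: it uses optative instead of imperative for mood.

A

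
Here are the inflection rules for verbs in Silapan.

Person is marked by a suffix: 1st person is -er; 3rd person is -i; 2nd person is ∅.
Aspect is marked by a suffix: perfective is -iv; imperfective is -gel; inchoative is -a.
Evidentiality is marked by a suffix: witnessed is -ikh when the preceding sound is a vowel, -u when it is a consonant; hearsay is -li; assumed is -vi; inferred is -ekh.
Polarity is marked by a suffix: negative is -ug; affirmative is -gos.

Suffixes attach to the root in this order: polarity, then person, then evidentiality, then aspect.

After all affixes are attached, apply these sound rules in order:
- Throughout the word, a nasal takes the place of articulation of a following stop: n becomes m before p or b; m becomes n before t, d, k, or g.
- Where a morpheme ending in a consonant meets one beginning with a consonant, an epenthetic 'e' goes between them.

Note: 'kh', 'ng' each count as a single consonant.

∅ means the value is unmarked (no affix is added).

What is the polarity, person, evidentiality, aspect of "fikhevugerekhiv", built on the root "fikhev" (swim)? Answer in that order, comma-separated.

Segment: fikhev-ug-er-ekh-iv.
polarity: -ug → negative.
person: -er → 1st person.
evidentiality: -ekh → inferred.
aspect: -iv → perfective.

negative, 1st person, inferred, perfective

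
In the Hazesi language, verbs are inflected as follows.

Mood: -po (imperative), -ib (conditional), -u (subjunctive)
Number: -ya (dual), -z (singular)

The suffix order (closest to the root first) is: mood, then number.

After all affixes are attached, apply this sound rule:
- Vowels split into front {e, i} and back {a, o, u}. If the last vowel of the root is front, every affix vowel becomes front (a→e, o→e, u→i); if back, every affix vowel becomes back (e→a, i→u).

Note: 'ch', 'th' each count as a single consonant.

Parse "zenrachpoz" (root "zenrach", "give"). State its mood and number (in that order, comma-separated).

imperative, singular

Segment: zenrach-po-z.
mood: -po → imperative.
number: -z → singular.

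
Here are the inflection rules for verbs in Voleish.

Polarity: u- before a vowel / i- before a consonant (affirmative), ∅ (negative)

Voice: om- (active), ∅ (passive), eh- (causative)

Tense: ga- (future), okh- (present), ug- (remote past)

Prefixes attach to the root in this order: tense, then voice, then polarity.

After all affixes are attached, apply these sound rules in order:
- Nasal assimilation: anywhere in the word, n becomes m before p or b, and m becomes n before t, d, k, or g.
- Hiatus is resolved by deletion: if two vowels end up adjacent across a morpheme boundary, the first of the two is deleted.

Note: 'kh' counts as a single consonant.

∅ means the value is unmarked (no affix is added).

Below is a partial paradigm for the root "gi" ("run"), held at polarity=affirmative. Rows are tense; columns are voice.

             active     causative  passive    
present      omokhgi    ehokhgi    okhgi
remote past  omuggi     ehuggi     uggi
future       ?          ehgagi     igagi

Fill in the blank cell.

Attach tense future ga- → gagi.
Attach voice active om- → omgagi.
Attach polarity affirmative u- (before vowel 'o') → uomgagi.
Apply nasal assimilation: uomgagi → uongagi.
Apply vowel deletion: uongagi → ongagi.

ongagi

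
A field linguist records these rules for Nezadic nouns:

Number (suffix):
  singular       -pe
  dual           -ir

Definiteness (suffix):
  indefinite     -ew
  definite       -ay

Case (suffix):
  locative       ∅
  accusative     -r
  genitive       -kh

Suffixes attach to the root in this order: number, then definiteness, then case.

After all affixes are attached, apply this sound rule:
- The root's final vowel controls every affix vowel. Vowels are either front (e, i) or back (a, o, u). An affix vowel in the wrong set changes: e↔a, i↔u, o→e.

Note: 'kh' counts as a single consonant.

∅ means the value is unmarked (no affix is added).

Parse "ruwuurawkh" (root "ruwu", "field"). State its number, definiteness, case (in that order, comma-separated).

Segment: ruwu-ir-ew-kh.
number: -ir → dual.
definiteness: -ew → indefinite.
case: -kh → genitive.

dual, indefinite, genitive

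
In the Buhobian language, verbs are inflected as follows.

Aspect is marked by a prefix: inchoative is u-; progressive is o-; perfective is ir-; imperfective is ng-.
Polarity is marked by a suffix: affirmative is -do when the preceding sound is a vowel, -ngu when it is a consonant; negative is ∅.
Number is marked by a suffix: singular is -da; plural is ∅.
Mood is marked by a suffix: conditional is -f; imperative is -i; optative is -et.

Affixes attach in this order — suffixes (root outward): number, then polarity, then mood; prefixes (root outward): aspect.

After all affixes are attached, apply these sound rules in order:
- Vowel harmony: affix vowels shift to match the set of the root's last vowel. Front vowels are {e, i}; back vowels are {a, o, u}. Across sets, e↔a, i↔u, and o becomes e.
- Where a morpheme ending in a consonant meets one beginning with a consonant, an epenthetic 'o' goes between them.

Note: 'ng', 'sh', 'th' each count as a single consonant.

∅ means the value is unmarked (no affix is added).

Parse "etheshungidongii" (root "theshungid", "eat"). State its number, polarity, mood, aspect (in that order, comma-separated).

Segment: o-theshungid-ngu-i.
number: ∅ → plural.
polarity: -do/ngu → affirmative.
mood: -i → imperative.
aspect: o- → progressive.

plural, affirmative, imperative, progressive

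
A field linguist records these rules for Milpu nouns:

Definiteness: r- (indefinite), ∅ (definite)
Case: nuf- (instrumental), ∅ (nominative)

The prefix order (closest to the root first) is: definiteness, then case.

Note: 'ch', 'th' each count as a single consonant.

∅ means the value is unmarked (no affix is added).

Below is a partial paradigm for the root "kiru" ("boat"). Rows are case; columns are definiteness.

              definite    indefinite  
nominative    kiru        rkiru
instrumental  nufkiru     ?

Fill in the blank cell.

Attach definiteness indefinite r- → rkiru.
Attach case instrumental nuf- → nufrkiru.

nufrkiru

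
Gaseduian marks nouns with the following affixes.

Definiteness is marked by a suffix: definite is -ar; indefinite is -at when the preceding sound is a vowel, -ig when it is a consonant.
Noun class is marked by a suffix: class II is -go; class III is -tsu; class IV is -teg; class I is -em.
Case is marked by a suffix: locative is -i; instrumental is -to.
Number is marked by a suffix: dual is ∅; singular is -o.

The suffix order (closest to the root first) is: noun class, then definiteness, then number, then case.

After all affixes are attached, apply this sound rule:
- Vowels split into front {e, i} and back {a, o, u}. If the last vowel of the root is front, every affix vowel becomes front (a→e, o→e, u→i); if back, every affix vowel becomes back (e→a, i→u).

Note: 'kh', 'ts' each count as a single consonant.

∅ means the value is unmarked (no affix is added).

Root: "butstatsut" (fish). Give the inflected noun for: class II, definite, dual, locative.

Attach noun class class II -go → butstatsutgo.
Attach definiteness definite -ar → butstatsutgoar.
number = dual: zero marking, form stays butstatsutgoar.
Attach case locative -i → butstatsutgoari.
Apply vowel harmony: butstatsutgoari → butstatsutgoaru.

butstatsutgoaru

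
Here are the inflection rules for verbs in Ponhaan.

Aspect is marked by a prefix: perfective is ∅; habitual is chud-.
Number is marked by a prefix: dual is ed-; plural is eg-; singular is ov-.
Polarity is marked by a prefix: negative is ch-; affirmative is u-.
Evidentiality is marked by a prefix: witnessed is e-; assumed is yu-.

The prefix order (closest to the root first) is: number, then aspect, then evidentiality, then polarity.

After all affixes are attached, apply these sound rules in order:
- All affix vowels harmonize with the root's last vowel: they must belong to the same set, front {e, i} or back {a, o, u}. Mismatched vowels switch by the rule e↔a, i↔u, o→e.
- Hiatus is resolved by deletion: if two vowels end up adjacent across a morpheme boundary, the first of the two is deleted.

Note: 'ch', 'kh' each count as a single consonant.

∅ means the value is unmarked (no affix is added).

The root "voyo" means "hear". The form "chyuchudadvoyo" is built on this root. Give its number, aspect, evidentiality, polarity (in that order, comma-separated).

dual, habitual, assumed, negative

Segment: ch-yu-chud-ed-voyo.
number: ed- → dual.
aspect: chud- → habitual.
evidentiality: yu- → assumed.
polarity: ch- → negative.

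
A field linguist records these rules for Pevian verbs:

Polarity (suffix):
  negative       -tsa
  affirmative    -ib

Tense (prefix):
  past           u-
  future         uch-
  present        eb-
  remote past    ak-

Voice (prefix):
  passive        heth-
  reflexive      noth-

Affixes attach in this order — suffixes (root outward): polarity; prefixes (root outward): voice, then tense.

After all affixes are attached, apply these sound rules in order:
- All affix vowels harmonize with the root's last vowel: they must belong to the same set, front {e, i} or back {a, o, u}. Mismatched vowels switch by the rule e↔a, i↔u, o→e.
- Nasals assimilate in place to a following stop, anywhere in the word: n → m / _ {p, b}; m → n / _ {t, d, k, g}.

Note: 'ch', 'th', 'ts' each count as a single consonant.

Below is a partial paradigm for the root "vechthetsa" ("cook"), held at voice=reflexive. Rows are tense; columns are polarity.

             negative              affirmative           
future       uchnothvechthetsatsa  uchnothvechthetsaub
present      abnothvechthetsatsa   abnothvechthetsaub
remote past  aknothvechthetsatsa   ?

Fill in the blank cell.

Attach voice reflexive noth- → nothvechthetsa.
Attach polarity affirmative -ib → nothvechthetsaib.
Attach tense remote past ak- → aknothvechthetsaib.
Apply vowel harmony: aknothvechthetsaib → aknothvechthetsaub.
Nasal assimilation: no change.

aknothvechthetsaub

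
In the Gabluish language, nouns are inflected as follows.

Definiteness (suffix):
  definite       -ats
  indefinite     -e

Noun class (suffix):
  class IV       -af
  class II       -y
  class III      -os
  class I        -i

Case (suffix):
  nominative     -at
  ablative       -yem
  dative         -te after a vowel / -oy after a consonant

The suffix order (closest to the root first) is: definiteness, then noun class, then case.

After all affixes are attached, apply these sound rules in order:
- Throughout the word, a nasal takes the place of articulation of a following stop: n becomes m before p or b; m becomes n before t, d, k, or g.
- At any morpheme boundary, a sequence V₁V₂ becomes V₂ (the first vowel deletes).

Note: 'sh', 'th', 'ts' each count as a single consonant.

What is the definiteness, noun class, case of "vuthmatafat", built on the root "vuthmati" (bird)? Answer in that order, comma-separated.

indefinite, class IV, nominative

Segment: vuthmati-e-af-at.
definiteness: -e → indefinite.
noun class: -af → class IV.
case: -at → nominative.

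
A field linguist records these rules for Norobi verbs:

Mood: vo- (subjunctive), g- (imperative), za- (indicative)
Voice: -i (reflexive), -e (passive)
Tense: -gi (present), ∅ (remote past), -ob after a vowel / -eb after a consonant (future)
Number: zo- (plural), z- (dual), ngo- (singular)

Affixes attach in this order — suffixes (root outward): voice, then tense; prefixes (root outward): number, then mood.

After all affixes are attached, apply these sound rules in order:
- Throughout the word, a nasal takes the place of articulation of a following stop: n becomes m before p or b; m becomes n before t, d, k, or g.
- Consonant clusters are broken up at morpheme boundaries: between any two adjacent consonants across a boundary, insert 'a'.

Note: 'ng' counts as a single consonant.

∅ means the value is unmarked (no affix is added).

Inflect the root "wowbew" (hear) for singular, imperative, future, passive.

gangowowbeweob

Attach number singular ngo- → ngowowbew.
Attach mood imperative g- → gngowowbew.
Attach voice passive -e → gngowowbewe.
Attach tense future -ob (after vowel 'e') → gngowowbeweob.
Nasal assimilation: no change.
Apply epenthesis: gngowowbeweob → gangowowbeweob.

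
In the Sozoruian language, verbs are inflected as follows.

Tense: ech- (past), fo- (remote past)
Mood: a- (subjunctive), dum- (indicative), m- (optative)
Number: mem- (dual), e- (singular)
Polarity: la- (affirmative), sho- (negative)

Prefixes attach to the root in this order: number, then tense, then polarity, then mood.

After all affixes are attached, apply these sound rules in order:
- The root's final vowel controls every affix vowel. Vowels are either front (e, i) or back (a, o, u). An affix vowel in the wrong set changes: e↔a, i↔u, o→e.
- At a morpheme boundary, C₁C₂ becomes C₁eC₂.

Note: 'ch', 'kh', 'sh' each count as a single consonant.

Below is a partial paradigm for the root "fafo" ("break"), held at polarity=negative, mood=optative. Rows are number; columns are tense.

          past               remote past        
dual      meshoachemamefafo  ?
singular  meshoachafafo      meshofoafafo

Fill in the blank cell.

meshofomamefafo

Attach number dual mem- → memfafo.
Attach tense remote past fo- → fomemfafo.
Attach polarity negative sho- → shofomemfafo.
Attach mood optative m- → mshofomemfafo.
Apply vowel harmony: mshofomemfafo → mshofomamfafo.
Apply epenthesis: mshofomamfafo → meshofomamefafo.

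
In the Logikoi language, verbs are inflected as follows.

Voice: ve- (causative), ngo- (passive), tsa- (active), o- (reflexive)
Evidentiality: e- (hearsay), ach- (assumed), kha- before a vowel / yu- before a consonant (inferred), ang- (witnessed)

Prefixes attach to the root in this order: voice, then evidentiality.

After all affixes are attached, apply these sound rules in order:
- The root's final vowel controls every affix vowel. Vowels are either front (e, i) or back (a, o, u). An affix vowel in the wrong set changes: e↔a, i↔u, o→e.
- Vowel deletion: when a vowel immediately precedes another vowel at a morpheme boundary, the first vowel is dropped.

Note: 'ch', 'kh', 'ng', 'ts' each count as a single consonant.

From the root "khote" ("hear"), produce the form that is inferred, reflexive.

khekhote

Attach voice reflexive o- → okhote.
Attach evidentiality inferred kha- (before vowel 'o') → khaokhote.
Apply vowel harmony: khaokhote → kheekhote.
Apply vowel deletion: kheekhote → khekhote.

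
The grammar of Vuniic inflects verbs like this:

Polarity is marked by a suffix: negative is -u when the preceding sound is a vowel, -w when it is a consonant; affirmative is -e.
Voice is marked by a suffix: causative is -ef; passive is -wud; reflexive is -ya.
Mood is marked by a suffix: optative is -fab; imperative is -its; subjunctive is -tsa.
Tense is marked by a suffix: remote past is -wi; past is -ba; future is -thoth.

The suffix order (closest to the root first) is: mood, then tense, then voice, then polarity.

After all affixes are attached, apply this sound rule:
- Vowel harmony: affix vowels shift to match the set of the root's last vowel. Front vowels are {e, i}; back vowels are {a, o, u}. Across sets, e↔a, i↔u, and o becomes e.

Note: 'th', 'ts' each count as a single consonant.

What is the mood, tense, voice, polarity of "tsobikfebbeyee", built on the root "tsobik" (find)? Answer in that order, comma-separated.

Segment: tsobik-fab-ba-ya-e.
mood: -fab → optative.
tense: -ba → past.
voice: -ya → reflexive.
polarity: -e → affirmative.

optative, past, reflexive, affirmative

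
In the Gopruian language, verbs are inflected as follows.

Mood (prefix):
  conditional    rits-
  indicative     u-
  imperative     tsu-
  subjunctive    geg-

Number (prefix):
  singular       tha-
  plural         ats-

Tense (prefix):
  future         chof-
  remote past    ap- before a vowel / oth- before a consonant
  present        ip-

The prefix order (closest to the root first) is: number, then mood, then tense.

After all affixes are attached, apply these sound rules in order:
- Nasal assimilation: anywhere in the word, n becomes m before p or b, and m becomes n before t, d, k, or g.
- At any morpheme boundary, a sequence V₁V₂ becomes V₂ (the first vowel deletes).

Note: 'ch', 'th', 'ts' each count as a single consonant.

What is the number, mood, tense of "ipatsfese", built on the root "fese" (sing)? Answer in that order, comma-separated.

Segment: ip-u-ats-fese.
number: ats- → plural.
mood: u- → indicative.
tense: ip- → present.

plural, indicative, present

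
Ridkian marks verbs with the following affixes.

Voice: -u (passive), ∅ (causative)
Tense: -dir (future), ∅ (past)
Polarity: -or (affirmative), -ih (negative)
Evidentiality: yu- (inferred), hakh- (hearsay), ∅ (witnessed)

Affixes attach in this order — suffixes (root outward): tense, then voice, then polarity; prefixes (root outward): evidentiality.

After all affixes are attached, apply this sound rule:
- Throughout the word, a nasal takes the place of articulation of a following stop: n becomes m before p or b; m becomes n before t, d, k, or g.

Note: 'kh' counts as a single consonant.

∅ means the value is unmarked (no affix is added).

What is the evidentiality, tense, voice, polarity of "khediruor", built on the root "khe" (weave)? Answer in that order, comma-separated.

Segment: khe-dir-u-or.
evidentiality: ∅ → witnessed.
tense: -dir → future.
voice: -u → passive.
polarity: -or → affirmative.

witnessed, future, passive, affirmative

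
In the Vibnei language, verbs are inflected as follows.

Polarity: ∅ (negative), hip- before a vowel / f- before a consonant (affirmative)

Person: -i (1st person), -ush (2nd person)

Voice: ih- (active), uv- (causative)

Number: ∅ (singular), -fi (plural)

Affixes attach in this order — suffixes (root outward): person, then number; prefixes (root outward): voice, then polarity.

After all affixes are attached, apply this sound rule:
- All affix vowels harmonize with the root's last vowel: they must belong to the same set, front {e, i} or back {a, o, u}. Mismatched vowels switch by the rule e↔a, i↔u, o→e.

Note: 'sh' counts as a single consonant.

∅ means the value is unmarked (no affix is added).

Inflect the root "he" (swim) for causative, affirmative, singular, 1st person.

hipivhei

Attach person 1st person -i → hei.
Attach voice causative uv- → uvhei.
Attach polarity affirmative hip- (before vowel 'u') → hipuvhei.
number = singular: zero marking, form stays hipuvhei.
Apply vowel harmony: hipuvhei → hipivhei.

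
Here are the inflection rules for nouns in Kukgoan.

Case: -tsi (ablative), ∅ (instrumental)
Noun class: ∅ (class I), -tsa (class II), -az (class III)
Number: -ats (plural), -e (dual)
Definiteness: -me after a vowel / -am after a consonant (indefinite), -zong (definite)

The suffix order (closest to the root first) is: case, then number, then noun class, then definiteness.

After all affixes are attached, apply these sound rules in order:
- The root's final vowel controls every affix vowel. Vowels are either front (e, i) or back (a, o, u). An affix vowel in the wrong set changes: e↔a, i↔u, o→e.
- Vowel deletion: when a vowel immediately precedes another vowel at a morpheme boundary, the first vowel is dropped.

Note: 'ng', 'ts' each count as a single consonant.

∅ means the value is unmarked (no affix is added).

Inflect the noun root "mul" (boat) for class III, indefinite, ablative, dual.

multsazam

Attach case ablative -tsi → multsi.
Attach number dual -e → multsie.
Attach noun class class III -az → multsieaz.
Attach definiteness indefinite -am (after consonant 'z') → multsieazam.
Apply vowel harmony: multsieazam → multsuaazam.
Apply vowel deletion: multsuaazam → multsazam.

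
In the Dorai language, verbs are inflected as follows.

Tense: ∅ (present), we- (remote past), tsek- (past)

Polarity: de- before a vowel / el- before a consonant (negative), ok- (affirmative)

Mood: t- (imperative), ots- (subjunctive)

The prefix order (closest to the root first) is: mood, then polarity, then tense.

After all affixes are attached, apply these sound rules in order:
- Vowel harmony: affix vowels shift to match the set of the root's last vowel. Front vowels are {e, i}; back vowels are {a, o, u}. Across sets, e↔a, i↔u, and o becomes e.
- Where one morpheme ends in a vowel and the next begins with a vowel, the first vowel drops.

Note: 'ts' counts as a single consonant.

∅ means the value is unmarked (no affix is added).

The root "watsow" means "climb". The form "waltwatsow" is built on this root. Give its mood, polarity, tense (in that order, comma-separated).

Segment: we-el-t-watsow.
mood: t- → imperative.
polarity: de/el- → negative.
tense: we- → remote past.

imperative, negative, remote past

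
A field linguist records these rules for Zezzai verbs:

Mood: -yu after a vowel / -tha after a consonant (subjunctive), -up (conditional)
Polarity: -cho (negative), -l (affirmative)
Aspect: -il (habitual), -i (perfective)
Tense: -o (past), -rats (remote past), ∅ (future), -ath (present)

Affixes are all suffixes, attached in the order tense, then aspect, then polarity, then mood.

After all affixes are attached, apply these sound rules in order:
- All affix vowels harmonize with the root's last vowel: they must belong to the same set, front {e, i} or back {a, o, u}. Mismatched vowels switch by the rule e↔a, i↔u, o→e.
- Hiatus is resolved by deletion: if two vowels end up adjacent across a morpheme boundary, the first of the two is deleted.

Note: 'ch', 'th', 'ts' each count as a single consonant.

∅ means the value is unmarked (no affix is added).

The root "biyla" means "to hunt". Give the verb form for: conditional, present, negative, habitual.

biylathulchup

Attach tense present -ath → biylaath.
Attach aspect habitual -il → biylaathil.
Attach polarity negative -cho → biylaathilcho.
Attach mood conditional -up → biylaathilchoup.
Apply vowel harmony: biylaathilchoup → biylaathulchoup.
Apply vowel deletion: biylaathulchoup → biylathulchup.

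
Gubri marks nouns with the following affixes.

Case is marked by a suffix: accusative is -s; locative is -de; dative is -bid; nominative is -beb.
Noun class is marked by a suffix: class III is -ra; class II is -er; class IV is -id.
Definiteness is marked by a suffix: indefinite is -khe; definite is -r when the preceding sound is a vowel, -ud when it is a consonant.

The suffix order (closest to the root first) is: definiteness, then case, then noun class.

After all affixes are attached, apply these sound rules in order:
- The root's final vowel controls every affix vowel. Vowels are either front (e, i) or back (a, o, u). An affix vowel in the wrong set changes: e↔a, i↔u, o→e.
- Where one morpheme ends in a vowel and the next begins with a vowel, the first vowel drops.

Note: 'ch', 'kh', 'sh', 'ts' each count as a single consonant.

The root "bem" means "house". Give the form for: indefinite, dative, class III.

bemkhebidre

Attach definiteness indefinite -khe → bemkhe.
Attach case dative -bid → bemkhebid.
Attach noun class class III -ra → bemkhebidra.
Apply vowel harmony: bemkhebidra → bemkhebidre.
Vowel deletion: no change.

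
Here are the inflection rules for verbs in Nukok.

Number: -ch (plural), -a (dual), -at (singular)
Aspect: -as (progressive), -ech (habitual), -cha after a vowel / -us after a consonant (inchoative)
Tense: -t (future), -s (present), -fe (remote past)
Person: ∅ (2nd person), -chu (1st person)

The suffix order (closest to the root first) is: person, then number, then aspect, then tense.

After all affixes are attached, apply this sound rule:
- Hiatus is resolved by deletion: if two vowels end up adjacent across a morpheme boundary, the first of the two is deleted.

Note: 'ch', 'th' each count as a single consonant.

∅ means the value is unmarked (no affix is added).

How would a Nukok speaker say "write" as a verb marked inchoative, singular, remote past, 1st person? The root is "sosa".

sosachatusfe

Attach person 1st person -chu → sosachu.
Attach number singular -at → sosachuat.
Attach aspect inchoative -us (after consonant 't') → sosachuatus.
Attach tense remote past -fe → sosachuatusfe.
Apply vowel deletion: sosachuatusfe → sosachatusfe.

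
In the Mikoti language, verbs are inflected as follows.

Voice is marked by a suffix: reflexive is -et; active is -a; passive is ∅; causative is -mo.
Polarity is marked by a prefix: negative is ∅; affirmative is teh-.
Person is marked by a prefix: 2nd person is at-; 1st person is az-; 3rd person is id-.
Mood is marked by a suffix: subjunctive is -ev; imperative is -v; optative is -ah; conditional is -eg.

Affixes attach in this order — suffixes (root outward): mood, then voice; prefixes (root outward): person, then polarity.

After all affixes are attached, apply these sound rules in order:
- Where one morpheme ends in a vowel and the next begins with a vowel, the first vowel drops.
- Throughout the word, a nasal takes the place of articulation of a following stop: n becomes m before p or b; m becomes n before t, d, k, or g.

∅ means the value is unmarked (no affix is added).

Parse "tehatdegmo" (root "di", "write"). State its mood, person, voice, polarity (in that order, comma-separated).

conditional, 2nd person, causative, affirmative

Segment: teh-at-di-eg-mo.
mood: -eg → conditional.
person: at- → 2nd person.
voice: -mo → causative.
polarity: teh- → affirmative.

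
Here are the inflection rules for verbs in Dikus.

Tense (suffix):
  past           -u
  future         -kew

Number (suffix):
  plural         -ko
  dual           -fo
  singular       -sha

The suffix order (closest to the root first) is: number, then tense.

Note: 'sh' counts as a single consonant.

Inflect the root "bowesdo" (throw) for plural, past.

Attach number plural -ko → bowesdoko.
Attach tense past -u → bowesdokou.

bowesdokou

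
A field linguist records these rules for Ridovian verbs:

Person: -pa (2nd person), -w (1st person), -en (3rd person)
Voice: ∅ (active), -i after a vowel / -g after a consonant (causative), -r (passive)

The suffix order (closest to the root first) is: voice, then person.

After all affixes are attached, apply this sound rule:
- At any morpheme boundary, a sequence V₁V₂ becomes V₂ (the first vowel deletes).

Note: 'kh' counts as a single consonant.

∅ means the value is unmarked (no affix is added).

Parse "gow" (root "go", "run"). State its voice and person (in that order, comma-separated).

active, 1st person

Segment: go-w.
voice: ∅ → active.
person: -w → 1st person.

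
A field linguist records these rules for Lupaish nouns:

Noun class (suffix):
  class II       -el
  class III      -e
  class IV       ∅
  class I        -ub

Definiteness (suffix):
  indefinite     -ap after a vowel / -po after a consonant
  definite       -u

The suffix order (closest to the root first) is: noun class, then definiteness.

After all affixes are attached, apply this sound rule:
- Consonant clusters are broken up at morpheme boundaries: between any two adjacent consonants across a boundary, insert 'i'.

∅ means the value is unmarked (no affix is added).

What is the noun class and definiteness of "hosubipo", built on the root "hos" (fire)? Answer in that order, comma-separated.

Segment: hos-ub-po.
noun class: -ub → class I.
definiteness: -ap/po → indefinite.

class I, indefinite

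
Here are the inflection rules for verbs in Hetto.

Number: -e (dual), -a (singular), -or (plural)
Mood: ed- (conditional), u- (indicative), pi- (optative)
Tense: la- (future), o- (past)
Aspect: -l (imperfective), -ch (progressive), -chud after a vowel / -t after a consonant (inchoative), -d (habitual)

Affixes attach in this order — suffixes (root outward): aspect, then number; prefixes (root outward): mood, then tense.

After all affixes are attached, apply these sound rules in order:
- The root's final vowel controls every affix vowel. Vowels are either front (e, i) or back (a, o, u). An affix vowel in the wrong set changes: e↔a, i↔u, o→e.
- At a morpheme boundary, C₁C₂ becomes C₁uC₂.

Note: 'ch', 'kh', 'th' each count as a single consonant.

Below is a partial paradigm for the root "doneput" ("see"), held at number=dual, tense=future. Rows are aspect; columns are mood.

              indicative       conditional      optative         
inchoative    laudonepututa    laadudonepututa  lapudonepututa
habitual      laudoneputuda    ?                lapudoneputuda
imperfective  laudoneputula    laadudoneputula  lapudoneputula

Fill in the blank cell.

Attach mood conditional ed- → eddoneput.
Attach aspect habitual -d → eddoneputd.
Attach number dual -e → eddoneputde.
Attach tense future la- → laeddoneputde.
Apply vowel harmony: laeddoneputde → laaddoneputda.
Apply epenthesis: laaddoneputda → laadudoneputuda.

laadudoneputuda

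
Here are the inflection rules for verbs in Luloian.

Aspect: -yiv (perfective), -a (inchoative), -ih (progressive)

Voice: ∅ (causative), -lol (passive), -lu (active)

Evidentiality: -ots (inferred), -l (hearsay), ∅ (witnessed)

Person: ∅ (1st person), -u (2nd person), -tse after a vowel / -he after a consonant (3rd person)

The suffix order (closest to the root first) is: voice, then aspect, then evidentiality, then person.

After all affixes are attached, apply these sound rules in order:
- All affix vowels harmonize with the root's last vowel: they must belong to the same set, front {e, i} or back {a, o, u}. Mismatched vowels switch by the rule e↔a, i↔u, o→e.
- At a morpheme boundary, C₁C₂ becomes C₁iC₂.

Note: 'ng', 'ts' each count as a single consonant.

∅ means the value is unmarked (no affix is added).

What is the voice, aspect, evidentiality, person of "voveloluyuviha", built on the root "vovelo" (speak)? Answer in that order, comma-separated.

active, perfective, witnessed, 3rd person

Segment: vovelo-lu-yiv-he.
voice: -lu → active.
aspect: -yiv → perfective.
evidentiality: ∅ → witnessed.
person: -tse/he → 3rd person.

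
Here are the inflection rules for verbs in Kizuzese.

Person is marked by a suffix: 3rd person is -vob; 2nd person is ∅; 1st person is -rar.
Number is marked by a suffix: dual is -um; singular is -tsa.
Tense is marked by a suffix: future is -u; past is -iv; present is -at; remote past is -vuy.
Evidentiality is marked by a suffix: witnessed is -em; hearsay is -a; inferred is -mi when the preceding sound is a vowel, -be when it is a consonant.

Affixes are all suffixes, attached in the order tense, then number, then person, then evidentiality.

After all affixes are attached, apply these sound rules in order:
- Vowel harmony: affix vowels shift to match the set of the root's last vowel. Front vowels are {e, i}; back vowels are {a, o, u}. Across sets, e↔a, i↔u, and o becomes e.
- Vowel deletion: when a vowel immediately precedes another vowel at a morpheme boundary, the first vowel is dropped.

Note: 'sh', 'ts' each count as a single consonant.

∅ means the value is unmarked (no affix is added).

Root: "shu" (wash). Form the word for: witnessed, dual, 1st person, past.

shuvumraram

Attach tense past -iv → shuiv.
Attach number dual -um → shuivum.
Attach person 1st person -rar → shuivumrar.
Attach evidentiality witnessed -em → shuivumrarem.
Apply vowel harmony: shuivumrarem → shuuvumraram.
Apply vowel deletion: shuuvumraram → shuvumraram.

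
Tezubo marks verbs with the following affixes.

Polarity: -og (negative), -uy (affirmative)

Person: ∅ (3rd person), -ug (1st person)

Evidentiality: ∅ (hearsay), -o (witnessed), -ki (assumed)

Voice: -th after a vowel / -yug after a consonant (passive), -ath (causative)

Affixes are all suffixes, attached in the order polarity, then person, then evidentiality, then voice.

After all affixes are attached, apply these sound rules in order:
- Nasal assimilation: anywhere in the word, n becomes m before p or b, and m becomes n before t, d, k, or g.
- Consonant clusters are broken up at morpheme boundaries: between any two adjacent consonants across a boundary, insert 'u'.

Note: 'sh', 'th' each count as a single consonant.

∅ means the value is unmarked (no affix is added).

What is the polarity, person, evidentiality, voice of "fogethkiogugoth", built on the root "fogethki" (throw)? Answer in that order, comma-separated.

negative, 1st person, witnessed, passive

Segment: fogethki-og-ug-o-th.
polarity: -og → negative.
person: -ug → 1st person.
evidentiality: -o → witnessed.
voice: -th/yug → passive.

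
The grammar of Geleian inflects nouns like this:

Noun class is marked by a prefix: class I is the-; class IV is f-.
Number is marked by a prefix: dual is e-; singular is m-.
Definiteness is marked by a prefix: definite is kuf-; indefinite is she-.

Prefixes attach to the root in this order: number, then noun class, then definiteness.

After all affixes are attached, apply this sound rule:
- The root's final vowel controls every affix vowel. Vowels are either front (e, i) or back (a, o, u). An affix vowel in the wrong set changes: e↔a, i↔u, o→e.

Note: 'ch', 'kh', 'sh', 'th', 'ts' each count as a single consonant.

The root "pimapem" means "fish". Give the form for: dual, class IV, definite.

kiffepimapem

Attach number dual e- → epimapem.
Attach noun class class IV f- → fepimapem.
Attach definiteness definite kuf- → kuffepimapem.
Apply vowel harmony: kuffepimapem → kiffepimapem.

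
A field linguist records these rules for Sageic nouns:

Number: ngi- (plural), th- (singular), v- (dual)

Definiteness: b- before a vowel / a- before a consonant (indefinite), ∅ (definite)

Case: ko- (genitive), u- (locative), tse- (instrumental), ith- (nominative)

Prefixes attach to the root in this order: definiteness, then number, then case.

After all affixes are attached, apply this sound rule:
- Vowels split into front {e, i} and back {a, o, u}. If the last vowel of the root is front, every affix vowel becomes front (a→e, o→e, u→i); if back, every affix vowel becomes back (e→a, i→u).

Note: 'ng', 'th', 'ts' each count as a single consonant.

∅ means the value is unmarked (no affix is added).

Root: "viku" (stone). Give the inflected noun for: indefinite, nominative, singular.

uththaviku

Attach definiteness indefinite a- (before consonant 'v') → aviku.
Attach number singular th- → thaviku.
Attach case nominative ith- → iththaviku.
Apply vowel harmony: iththaviku → uththaviku.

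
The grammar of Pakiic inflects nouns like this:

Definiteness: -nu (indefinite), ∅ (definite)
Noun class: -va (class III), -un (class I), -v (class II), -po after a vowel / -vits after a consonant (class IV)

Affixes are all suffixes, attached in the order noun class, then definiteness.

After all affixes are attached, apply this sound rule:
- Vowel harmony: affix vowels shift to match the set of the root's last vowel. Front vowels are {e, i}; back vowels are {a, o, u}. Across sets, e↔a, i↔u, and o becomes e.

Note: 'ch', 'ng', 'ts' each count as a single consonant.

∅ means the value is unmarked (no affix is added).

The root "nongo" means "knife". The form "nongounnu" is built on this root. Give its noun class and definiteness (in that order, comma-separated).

Segment: nongo-un-nu.
noun class: -un → class I.
definiteness: -nu → indefinite.

class I, indefinite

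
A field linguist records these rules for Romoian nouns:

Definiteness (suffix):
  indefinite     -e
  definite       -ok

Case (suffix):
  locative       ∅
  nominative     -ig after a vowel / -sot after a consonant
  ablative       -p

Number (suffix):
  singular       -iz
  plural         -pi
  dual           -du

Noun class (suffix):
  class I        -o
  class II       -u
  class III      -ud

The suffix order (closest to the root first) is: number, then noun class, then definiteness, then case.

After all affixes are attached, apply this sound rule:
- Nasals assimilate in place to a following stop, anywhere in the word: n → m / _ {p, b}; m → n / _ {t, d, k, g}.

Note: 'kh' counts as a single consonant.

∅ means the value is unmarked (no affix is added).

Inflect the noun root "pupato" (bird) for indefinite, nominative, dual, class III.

Attach number dual -du → pupatodu.
Attach noun class class III -ud → pupatoduud.
Attach definiteness indefinite -e → pupatoduude.
Attach case nominative -ig (after vowel 'e') → pupatoduudeig.
Nasal assimilation: no change.

pupatoduudeig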